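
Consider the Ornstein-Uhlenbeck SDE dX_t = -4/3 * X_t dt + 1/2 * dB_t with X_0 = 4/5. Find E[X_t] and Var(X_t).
E[X_t] = 4*exp(-4*t/3)/5; Var(X_t) = 3/32 - 3*exp(-8*t/3)/32

The OU SDE dX = -theta X dt + sigma dB admits the integrating factor exp(theta t): d(exp(theta t) X_t) = sigma exp(theta t) dB_t. Integrating from 0 to t:
  X_t = x_0 * exp(-theta t) + sigma * int_0^t exp(-theta (t-s)) dB_s.
The Itô integral has mean 0 and (by the Itô isometry) variance sigma^2 * int_0^t exp(-2 theta (t - s)) ds = sigma^2 * (1 - exp(-2 theta t)) / (2 theta).
With theta = 4/3, sigma = 1/2, x_0 = 4/5:
  E[X_t] = 4/5 * exp(-4/3 t) = 4*exp(-4*t/3)/5
  Var(X_t) = (1/2)^2 * (1 - exp(-2*4/3 t)) / (2 * 4/3) = 3/32 - 3*exp(-8*t/3)/32.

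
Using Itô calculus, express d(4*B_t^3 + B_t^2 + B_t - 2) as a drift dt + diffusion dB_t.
d(4*B_t^3 + B_t^2 + B_t - 2) = (12*B_t + 1) dt + (12*B_t^2 + 2*B_t + 1) dB_t

Itô's formula for f(B_t) gives d f(B_t) = f'(B_t) dB_t + (1/2) f''(B_t) dt. Compute derivatives of f(x) = 4*x^3 + x^2 + x - 2:
  f'(x)  = 12*x^2 + 2*x + 1
  f''(x) = 24*x + 2
Substitute x = B_t and multiply the f'' term by 1/2:
  drift     = (1/2) * (24*x + 2) evaluated at B_t = 12*B_t + 1
  diffusion = (12*x^2 + 2*x + 1) evaluated at B_t = 12*B_t^2 + 2*B_t + 1
Therefore d(4*B_t^3 + B_t^2 + B_t - 2) = (12*B_t + 1) dt + (12*B_t^2 + 2*B_t + 1) dB_t.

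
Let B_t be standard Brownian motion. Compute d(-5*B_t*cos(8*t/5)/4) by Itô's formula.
d(-5*B_t*cos(8*t/5)/4) = (2*B_t*sin(8*t/5)) dt + (-5*cos(8*t/5)/4) dB_t

Itô's formula for f(t, x): d f(t, B_t) = (f_t + (1/2) f_xx) dt + f_x dB_t. Compute partials of f(t, x) = -5*x*cos(8*t/5)/4:
  f_t(t,x)  = 2*x*sin(8*t/5)
  f_x(t,x)  = -5*cos(8*t/5)/4
  f_xx(t,x) = 0
Assemble drift = f_t + (1/2) f_xx = 2*x*sin(8*t/5) and diffusion = f_x = -5*cos(8*t/5)/4. Substituting x = B_t:
  d(-5*B_t*cos(8*t/5)/4) = (2*B_t*sin(8*t/5)) dt + (-5*cos(8*t/5)/4) dB_t.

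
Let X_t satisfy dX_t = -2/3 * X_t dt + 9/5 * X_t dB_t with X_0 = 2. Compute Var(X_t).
Var(X_t) = (4*exp(81*t/25) - 4)*exp(-4*t/3)

For GBM dX = mu X dt + sigma X dB with X_0 = x_0, apply Itô to Y = log X: dY = (mu - sigma^2/2) dt + sigma dB, so Y_t = log(x_0) + (mu - sigma^2/2) t + sigma B_t and hence X_t = x_0 * exp((mu - sigma^2/2) t + sigma B_t).
With mu = -2/3, sigma = 9/5, x_0 = 2, this gives:
  X_t = 2 * exp((-343/150) * t + (9/5) * B_t).
Since sigma*B_t ~ Normal(0, sigma^2 t), E[exp(sigma*B_t)] = exp(sigma^2 t / 2); so E[X_t] = x_0 * exp((mu - sigma^2/2) t) * exp(sigma^2 t / 2) = x_0 * exp(mu t) = 2*exp(-2*t/3).
Var(X_t) = E[X_t^2] - (E[X_t])^2 = x_0^2 * exp(2 mu t) * (exp(sigma^2 t) - 1) = (4*exp(81*t/25) - 4)*exp(-4*t/3).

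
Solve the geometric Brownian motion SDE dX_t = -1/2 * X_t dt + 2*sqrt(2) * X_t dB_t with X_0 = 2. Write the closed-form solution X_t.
X_t = 2 * exp((-9/2) * t + (2*sqrt(2)) * B_t)

For GBM dX = mu X dt + sigma X dB with X_0 = x_0, apply Itô to Y = log X: dY = (mu - sigma^2/2) dt + sigma dB, so Y_t = log(x_0) + (mu - sigma^2/2) t + sigma B_t and hence X_t = x_0 * exp((mu - sigma^2/2) t + sigma B_t).
With mu = -1/2, sigma = 2*sqrt(2), x_0 = 2, this gives:
  X_t = 2 * exp((-9/2) * t + (2*sqrt(2)) * B_t).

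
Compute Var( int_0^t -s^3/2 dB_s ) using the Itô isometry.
Var = t^7/28

The Itô integral of a deterministic integrand f(s) has mean 0 because each increment f(s) * (B_{s+ds} - B_s) has mean 0. By the Itô isometry:
  Var( int_0^t f(s) dB_s ) = E[ (int_0^t f(s) dB_s)^2 ] = int_0^t f(s)^2 ds.
Here f(s) = -s^3/2, so f(s)^2 = s^6/4. Integrate:
  int_0^t (s^6/4) ds = t^7/28.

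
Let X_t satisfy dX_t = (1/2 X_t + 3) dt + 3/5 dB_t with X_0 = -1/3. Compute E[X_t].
E[X_t] = 17*exp(t/2)/3 - 6

Taking expectations and using E[dB_t] = 0, the mean m(t) = E[X_t] satisfies the ODE m'(t) = a m(t) + b with m(0) = x_0. With a = 1/2, b = 3, x_0 = -1/3, the solution is
  m(t) = x_0 * exp(a t) + (b/a) * (exp(a t) - 1)
       = (-1/3) * exp((1/2) t) + (3/(1/2)) * (exp((1/2) t) - 1)
       = 17*exp(t/2)/3 - 6.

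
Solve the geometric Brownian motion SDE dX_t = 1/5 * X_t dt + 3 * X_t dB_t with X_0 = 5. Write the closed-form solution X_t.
X_t = 5 * exp((-43/10) * t + (3) * B_t)

For GBM dX = mu X dt + sigma X dB with X_0 = x_0, apply Itô to Y = log X: dY = (mu - sigma^2/2) dt + sigma dB, so Y_t = log(x_0) + (mu - sigma^2/2) t + sigma B_t and hence X_t = x_0 * exp((mu - sigma^2/2) t + sigma B_t).
With mu = 1/5, sigma = 3, x_0 = 5, this gives:
  X_t = 5 * exp((-43/10) * t + (3) * B_t).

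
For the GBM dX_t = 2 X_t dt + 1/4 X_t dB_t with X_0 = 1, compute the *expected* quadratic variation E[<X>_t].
E[<X>_t] = exp(65*t/16)/65 - 1/65

<X>_t = int_0^t ((1/4) * X_s)^2 ds. Taking expectation inside the integral: E[<X>_t] = (1/4)^2 * int_0^t E[X_s^2] ds. For GBM, E[X_s^2] = x_0^2 * exp((2 mu + sigma^2) s). Integrating:
  E[<X>_t] = (1/4)^2 * 1^2 * (exp((2*2 + (1/4)^2) t) - 1) / (2*2 + (1/4)^2)
           = (1/4)^2 * 1^2 * (exp((65/16) t) - 1) / (65/16) = exp(65*t/16)/65 - 1/65.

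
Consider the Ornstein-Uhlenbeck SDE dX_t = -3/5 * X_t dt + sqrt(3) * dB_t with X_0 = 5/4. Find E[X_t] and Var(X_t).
E[X_t] = 5*exp(-3*t/5)/4; Var(X_t) = 5/2 - 5*exp(-6*t/5)/2

The OU SDE dX = -theta X dt + sigma dB admits the integrating factor exp(theta t): d(exp(theta t) X_t) = sigma exp(theta t) dB_t. Integrating from 0 to t:
  X_t = x_0 * exp(-theta t) + sigma * int_0^t exp(-theta (t-s)) dB_s.
The Itô integral has mean 0 and (by the Itô isometry) variance sigma^2 * int_0^t exp(-2 theta (t - s)) ds = sigma^2 * (1 - exp(-2 theta t)) / (2 theta).
With theta = 3/5, sigma = sqrt(3), x_0 = 5/4:
  E[X_t] = 5/4 * exp(-3/5 t) = 5*exp(-3*t/5)/4
  Var(X_t) = (sqrt(3))^2 * (1 - exp(-2*3/5 t)) / (2 * 3/5) = 5/2 - 5*exp(-6*t/5)/2.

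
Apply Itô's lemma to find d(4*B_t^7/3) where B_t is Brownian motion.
d(4*B_t^7/3) = (28*B_t^5) dt + (28*B_t^6/3) dB_t

Itô's formula for f(B_t) gives d f(B_t) = f'(B_t) dB_t + (1/2) f''(B_t) dt. Compute derivatives of f(x) = 4*x^7/3:
  f'(x)  = 28*x^6/3
  f''(x) = 56*x^5
Substitute x = B_t and multiply the f'' term by 1/2:
  drift     = (1/2) * (56*x^5) evaluated at B_t = 28*B_t^5
  diffusion = (28*x^6/3) evaluated at B_t = 28*B_t^6/3
Therefore d(4*B_t^7/3) = (28*B_t^5) dt + (28*B_t^6/3) dB_t.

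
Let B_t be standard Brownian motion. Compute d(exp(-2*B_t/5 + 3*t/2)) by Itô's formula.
d(exp(-2*B_t/5 + 3*t/2)) = (79*exp(-2*B_t/5 + 3*t/2)/50) dt + (-2*exp(-2*B_t/5 + 3*t/2)/5) dB_t

Itô's formula for f(t, x): d f(t, B_t) = (f_t + (1/2) f_xx) dt + f_x dB_t. Compute partials of f(t, x) = exp(3*t/2 - 2*x/5):
  f_t(t,x)  = 3*exp(3*t/2 - 2*x/5)/2
  f_x(t,x)  = -2*exp(3*t/2 - 2*x/5)/5
  f_xx(t,x) = 4*exp(3*t/2 - 2*x/5)/25
Assemble drift = f_t + (1/2) f_xx = 79*exp(3*t/2 - 2*x/5)/50 and diffusion = f_x = -2*exp(3*t/2 - 2*x/5)/5. Substituting x = B_t:
  d(exp(-2*B_t/5 + 3*t/2)) = (79*exp(-2*B_t/5 + 3*t/2)/50) dt + (-2*exp(-2*B_t/5 + 3*t/2)/5) dB_t.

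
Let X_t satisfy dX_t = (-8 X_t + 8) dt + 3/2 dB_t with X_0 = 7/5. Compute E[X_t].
E[X_t] = 1 + 2*exp(-8*t)/5

Taking expectations and using E[dB_t] = 0, the mean m(t) = E[X_t] satisfies the ODE m'(t) = a m(t) + b with m(0) = x_0. With a = -8, b = 8, x_0 = 7/5, the solution is
  m(t) = x_0 * exp(a t) + (b/a) * (exp(a t) - 1)
       = (7/5) * exp((-8) t) + (8/(-8)) * (exp((-8) t) - 1)
       = 1 + 2*exp(-8*t)/5.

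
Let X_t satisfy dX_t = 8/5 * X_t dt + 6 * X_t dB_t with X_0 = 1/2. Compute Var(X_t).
Var(X_t) = (exp(36*t) - 1)*exp(16*t/5)/4

For GBM dX = mu X dt + sigma X dB with X_0 = x_0, apply Itô to Y = log X: dY = (mu - sigma^2/2) dt + sigma dB, so Y_t = log(x_0) + (mu - sigma^2/2) t + sigma B_t and hence X_t = x_0 * exp((mu - sigma^2/2) t + sigma B_t).
With mu = 8/5, sigma = 6, x_0 = 1/2, this gives:
  X_t = 1/2 * exp((-82/5) * t + (6) * B_t).
Since sigma*B_t ~ Normal(0, sigma^2 t), E[exp(sigma*B_t)] = exp(sigma^2 t / 2); so E[X_t] = x_0 * exp((mu - sigma^2/2) t) * exp(sigma^2 t / 2) = x_0 * exp(mu t) = exp(8*t/5)/2.
Var(X_t) = E[X_t^2] - (E[X_t])^2 = x_0^2 * exp(2 mu t) * (exp(sigma^2 t) - 1) = (exp(36*t) - 1)*exp(16*t/5)/4.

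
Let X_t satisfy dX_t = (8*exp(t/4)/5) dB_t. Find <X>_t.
<X>_t = 128*exp(t/2)/25 - 128/25

For an Itô process dX_t = a(t) dt + b(t) dB_t, the quadratic variation is <X>_t = int_0^t b(s)^2 ds (the drift term does not contribute). Here b(s) = 8*exp(s/4)/5, so
  b(s)^2 = 64*exp(s/2)/25.
Integrating from 0 to t:
  <X>_t = int_0^t (64*exp(s/2)/25) ds = 128*exp(t/2)/25 - 128/25.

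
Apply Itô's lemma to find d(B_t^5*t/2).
d(B_t^5*t/2) = (B_t^3*(B_t^2 + 10*t)/2) dt + (5*B_t^4*t/2) dB_t

Itô's formula for f(t, x): d f(t, B_t) = (f_t + (1/2) f_xx) dt + f_x dB_t. Compute partials of f(t, x) = t*x^5/2:
  f_t(t,x)  = x^5/2
  f_x(t,x)  = 5*t*x^4/2
  f_xx(t,x) = 10*t*x^3
Assemble drift = f_t + (1/2) f_xx = x^3*(10*t + x^2)/2 and diffusion = f_x = 5*t*x^4/2. Substituting x = B_t:
  d(B_t^5*t/2) = (B_t^3*(B_t^2 + 10*t)/2) dt + (5*B_t^4*t/2) dB_t.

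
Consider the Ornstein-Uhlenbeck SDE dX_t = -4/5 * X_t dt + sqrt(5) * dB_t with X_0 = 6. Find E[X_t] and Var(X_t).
E[X_t] = 6*exp(-4*t/5); Var(X_t) = 25/8 - 25*exp(-8*t/5)/8

The OU SDE dX = -theta X dt + sigma dB admits the integrating factor exp(theta t): d(exp(theta t) X_t) = sigma exp(theta t) dB_t. Integrating from 0 to t:
  X_t = x_0 * exp(-theta t) + sigma * int_0^t exp(-theta (t-s)) dB_s.
The Itô integral has mean 0 and (by the Itô isometry) variance sigma^2 * int_0^t exp(-2 theta (t - s)) ds = sigma^2 * (1 - exp(-2 theta t)) / (2 theta).
With theta = 4/5, sigma = sqrt(5), x_0 = 6:
  E[X_t] = 6 * exp(-4/5 t) = 6*exp(-4*t/5)
  Var(X_t) = (sqrt(5))^2 * (1 - exp(-2*4/5 t)) / (2 * 4/5) = 25/8 - 25*exp(-8*t/5)/8.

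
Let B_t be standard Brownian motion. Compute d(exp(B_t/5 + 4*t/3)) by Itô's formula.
d(exp(B_t/5 + 4*t/3)) = (203*exp(B_t/5 + 4*t/3)/150) dt + (exp(B_t/5 + 4*t/3)/5) dB_t

Itô's formula for f(t, x): d f(t, B_t) = (f_t + (1/2) f_xx) dt + f_x dB_t. Compute partials of f(t, x) = exp(4*t/3 + x/5):
  f_t(t,x)  = 4*exp(4*t/3 + x/5)/3
  f_x(t,x)  = exp(4*t/3 + x/5)/5
  f_xx(t,x) = exp(4*t/3 + x/5)/25
Assemble drift = f_t + (1/2) f_xx = 203*exp(4*t/3 + x/5)/150 and diffusion = f_x = exp(4*t/3 + x/5)/5. Substituting x = B_t:
  d(exp(B_t/5 + 4*t/3)) = (203*exp(B_t/5 + 4*t/3)/150) dt + (exp(B_t/5 + 4*t/3)/5) dB_t.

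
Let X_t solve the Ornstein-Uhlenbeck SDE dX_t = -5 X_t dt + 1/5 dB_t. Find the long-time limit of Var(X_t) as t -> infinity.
lim Var(X_t) = 1/250

The OU SDE dX = -theta X dt + sigma dB admits the integrating factor exp(theta t): d(exp(theta t) X_t) = sigma exp(theta t) dB_t. Integrating from 0 to t gives X_t = x_0 * exp(-theta t) + sigma * int_0^t exp(-theta (t-s)) dB_s for any initial x_0. The Itô integral has variance (by the Itô isometry) sigma^2 * int_0^t exp(-2 theta (t - s)) ds = sigma^2 * (1 - exp(-2 theta t)) / (2 theta), independent of x_0.
With theta = 5, sigma = 1/5:
  Var(X_t) = (1/5)^2 * (1 - exp(-2*5 t)) / (2 * 5) = 1/250 - exp(-10*t)/250.
As t -> infinity, exp(-2*5 t) -> 0, so the stationary variance is sigma^2 / (2 theta) = 1/250.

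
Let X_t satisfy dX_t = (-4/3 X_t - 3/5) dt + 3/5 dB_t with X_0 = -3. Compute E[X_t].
E[X_t] = -9/20 - 51*exp(-4*t/3)/20

Taking expectations and using E[dB_t] = 0, the mean m(t) = E[X_t] satisfies the ODE m'(t) = a m(t) + b with m(0) = x_0. With a = -4/3, b = -3/5, x_0 = -3, the solution is
  m(t) = x_0 * exp(a t) + (b/a) * (exp(a t) - 1)
       = (-3) * exp((-4/3) t) + ((-3/5)/(-4/3)) * (exp((-4/3) t) - 1)
       = -9/20 - 51*exp(-4*t/3)/20.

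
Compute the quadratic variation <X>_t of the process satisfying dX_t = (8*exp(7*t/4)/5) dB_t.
<X>_t = 128*exp(7*t/2)/175 - 128/175

For an Itô process dX_t = a(t) dt + b(t) dB_t, the quadratic variation is <X>_t = int_0^t b(s)^2 ds (the drift term does not contribute). Here b(s) = 8*exp(7*s/4)/5, so
  b(s)^2 = 64*exp(7*s/2)/25.
Integrating from 0 to t:
  <X>_t = int_0^t (64*exp(7*s/2)/25) ds = 128*exp(7*t/2)/175 - 128/175.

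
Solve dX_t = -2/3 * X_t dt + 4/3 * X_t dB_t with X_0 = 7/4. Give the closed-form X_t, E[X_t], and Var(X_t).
X_t = 7/4 * exp((-14/9) t + (4/3) B_t); E[X_t] = 7*exp(-2*t/3)/4; Var(X_t) = (49*exp(16*t/9) - 49)*exp(-4*t/3)/16

For GBM dX = mu X dt + sigma X dB with X_0 = x_0, apply Itô to Y = log X: dY = (mu - sigma^2/2) dt + sigma dB, so Y_t = log(x_0) + (mu - sigma^2/2) t + sigma B_t and hence X_t = x_0 * exp((mu - sigma^2/2) t + sigma B_t).
With mu = -2/3, sigma = 4/3, x_0 = 7/4, this gives:
  X_t = 7/4 * exp((-14/9) * t + (4/3) * B_t).
Since sigma*B_t ~ Normal(0, sigma^2 t), E[exp(sigma*B_t)] = exp(sigma^2 t / 2); so E[X_t] = x_0 * exp((mu - sigma^2/2) t) * exp(sigma^2 t / 2) = x_0 * exp(mu t) = 7*exp(-2*t/3)/4.
Var(X_t) = E[X_t^2] - (E[X_t])^2 = x_0^2 * exp(2 mu t) * (exp(sigma^2 t) - 1) = (49*exp(16*t/9) - 49)*exp(-4*t/3)/16.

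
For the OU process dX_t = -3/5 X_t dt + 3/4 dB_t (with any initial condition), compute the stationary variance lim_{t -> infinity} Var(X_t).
lim Var(X_t) = 15/32

The OU SDE dX = -theta X dt + sigma dB admits the integrating factor exp(theta t): d(exp(theta t) X_t) = sigma exp(theta t) dB_t. Integrating from 0 to t gives X_t = x_0 * exp(-theta t) + sigma * int_0^t exp(-theta (t-s)) dB_s for any initial x_0. The Itô integral has variance (by the Itô isometry) sigma^2 * int_0^t exp(-2 theta (t - s)) ds = sigma^2 * (1 - exp(-2 theta t)) / (2 theta), independent of x_0.
With theta = 3/5, sigma = 3/4:
  Var(X_t) = (3/4)^2 * (1 - exp(-2*3/5 t)) / (2 * 3/5) = 15/32 - 15*exp(-6*t/5)/32.
As t -> infinity, exp(-2*3/5 t) -> 0, so the stationary variance is sigma^2 / (2 theta) = 15/32.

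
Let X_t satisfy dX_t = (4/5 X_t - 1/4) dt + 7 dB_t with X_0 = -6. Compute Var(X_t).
Var(X_t) = 245*exp(8*t/5)/8 - 245/8

The variance V(t) = Var(X_t) satisfies V'(t) = 2 a V(t) + c^2 with V(0) = 0 (drift coefficient is linear in X, diffusion is constant). With a = 4/5, c = 7, the solution is
  V(t) = (c^2 / (2 a)) * (exp(2 a t) - 1)
       = (7^2 / (2*(4/5))) * (exp((8/5) t) - 1)
       = 245*exp(8*t/5)/8 - 245/8.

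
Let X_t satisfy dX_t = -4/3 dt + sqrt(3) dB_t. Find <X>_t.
<X>_t = 3*t

For an Itô process dX_t = a(t) dt + b(t) dB_t, the quadratic variation is <X>_t = int_0^t b(s)^2 ds (the drift term does not contribute). Here b(s) = sqrt(3), so
  b(s)^2 = 3.
Integrating from 0 to t:
  <X>_t = int_0^t (3) ds = 3*t.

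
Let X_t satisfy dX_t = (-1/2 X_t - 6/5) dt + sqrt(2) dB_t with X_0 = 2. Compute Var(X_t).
Var(X_t) = 2 - 2*exp(-t)

The variance V(t) = Var(X_t) satisfies V'(t) = 2 a V(t) + c^2 with V(0) = 0 (drift coefficient is linear in X, diffusion is constant). With a = -1/2, c = sqrt(2), the solution is
  V(t) = (c^2 / (2 a)) * (exp(2 a t) - 1)
       = (sqrt(2)^2 / (2*(-1/2))) * (exp((-1) t) - 1)
       = 2 - 2*exp(-t).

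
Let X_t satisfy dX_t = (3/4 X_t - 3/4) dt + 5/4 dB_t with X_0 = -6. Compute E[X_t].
E[X_t] = 1 - 7*exp(3*t/4)

Taking expectations and using E[dB_t] = 0, the mean m(t) = E[X_t] satisfies the ODE m'(t) = a m(t) + b with m(0) = x_0. With a = 3/4, b = -3/4, x_0 = -6, the solution is
  m(t) = x_0 * exp(a t) + (b/a) * (exp(a t) - 1)
       = (-6) * exp((3/4) t) + ((-3/4)/(3/4)) * (exp((3/4) t) - 1)
       = 1 - 7*exp(3*t/4).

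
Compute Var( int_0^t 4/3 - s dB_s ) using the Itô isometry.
Var = t*(3*t^2 - 12*t + 16)/9

The Itô integral of a deterministic integrand f(s) has mean 0 because each increment f(s) * (B_{s+ds} - B_s) has mean 0. By the Itô isometry:
  Var( int_0^t f(s) dB_s ) = E[ (int_0^t f(s) dB_s)^2 ] = int_0^t f(s)^2 ds.
Here f(s) = 4/3 - s, so f(s)^2 = (3*s - 4)^2/9. Integrate:
  int_0^t ((3*s - 4)^2/9) ds = t*(3*t^2 - 12*t + 16)/9.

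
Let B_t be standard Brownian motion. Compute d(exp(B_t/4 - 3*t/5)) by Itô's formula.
d(exp(B_t/4 - 3*t/5)) = (-91*exp(B_t/4 - 3*t/5)/160) dt + (exp(B_t/4 - 3*t/5)/4) dB_t

Itô's formula for f(t, x): d f(t, B_t) = (f_t + (1/2) f_xx) dt + f_x dB_t. Compute partials of f(t, x) = exp(-3*t/5 + x/4):
  f_t(t,x)  = -3*exp(-3*t/5 + x/4)/5
  f_x(t,x)  = exp(-3*t/5 + x/4)/4
  f_xx(t,x) = exp(-3*t/5 + x/4)/16
Assemble drift = f_t + (1/2) f_xx = -91*exp(-3*t/5 + x/4)/160 and diffusion = f_x = exp(-3*t/5 + x/4)/4. Substituting x = B_t:
  d(exp(B_t/4 - 3*t/5)) = (-91*exp(B_t/4 - 3*t/5)/160) dt + (exp(B_t/4 - 3*t/5)/4) dB_t.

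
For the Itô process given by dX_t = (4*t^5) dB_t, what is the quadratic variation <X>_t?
<X>_t = 16*t^11/11

For an Itô process dX_t = a(t) dt + b(t) dB_t, the quadratic variation is <X>_t = int_0^t b(s)^2 ds (the drift term does not contribute). Here b(s) = 4*s^5, so
  b(s)^2 = 16*s^10.
Integrating from 0 to t:
  <X>_t = int_0^t (16*s^10) ds = 16*t^11/11.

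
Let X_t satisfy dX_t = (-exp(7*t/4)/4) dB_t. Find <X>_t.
<X>_t = exp(7*t/2)/56 - 1/56

For an Itô process dX_t = a(t) dt + b(t) dB_t, the quadratic variation is <X>_t = int_0^t b(s)^2 ds (the drift term does not contribute). Here b(s) = -exp(7*s/4)/4, so
  b(s)^2 = exp(7*s/2)/16.
Integrating from 0 to t:
  <X>_t = int_0^t (exp(7*s/2)/16) ds = exp(7*t/2)/56 - 1/56.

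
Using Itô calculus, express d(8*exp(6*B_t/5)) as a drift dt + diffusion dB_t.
d(8*exp(6*B_t/5)) = (144*exp(6*B_t/5)/25) dt + (48*exp(6*B_t/5)/5) dB_t

Itô's formula for f(B_t) gives d f(B_t) = f'(B_t) dB_t + (1/2) f''(B_t) dt. Compute derivatives of f(x) = 8*exp(6*x/5):
  f'(x)  = 48*exp(6*x/5)/5
  f''(x) = 288*exp(6*x/5)/25
Substitute x = B_t and multiply the f'' term by 1/2:
  drift     = (1/2) * (288*exp(6*x/5)/25) evaluated at B_t = 144*exp(6*B_t/5)/25
  diffusion = (48*exp(6*x/5)/5) evaluated at B_t = 48*exp(6*B_t/5)/5
Therefore d(8*exp(6*B_t/5)) = (144*exp(6*B_t/5)/25) dt + (48*exp(6*B_t/5)/5) dB_t.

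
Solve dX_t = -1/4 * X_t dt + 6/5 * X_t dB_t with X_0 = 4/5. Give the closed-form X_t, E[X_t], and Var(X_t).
X_t = 4/5 * exp((-97/100) t + (6/5) B_t); E[X_t] = 4*exp(-t/4)/5; Var(X_t) = (16*exp(36*t/25) - 16)*exp(-t/2)/25

For GBM dX = mu X dt + sigma X dB with X_0 = x_0, apply Itô to Y = log X: dY = (mu - sigma^2/2) dt + sigma dB, so Y_t = log(x_0) + (mu - sigma^2/2) t + sigma B_t and hence X_t = x_0 * exp((mu - sigma^2/2) t + sigma B_t).
With mu = -1/4, sigma = 6/5, x_0 = 4/5, this gives:
  X_t = 4/5 * exp((-97/100) * t + (6/5) * B_t).
Since sigma*B_t ~ Normal(0, sigma^2 t), E[exp(sigma*B_t)] = exp(sigma^2 t / 2); so E[X_t] = x_0 * exp((mu - sigma^2/2) t) * exp(sigma^2 t / 2) = x_0 * exp(mu t) = 4*exp(-t/4)/5.
Var(X_t) = E[X_t^2] - (E[X_t])^2 = x_0^2 * exp(2 mu t) * (exp(sigma^2 t) - 1) = (16*exp(36*t/25) - 16)*exp(-t/2)/25.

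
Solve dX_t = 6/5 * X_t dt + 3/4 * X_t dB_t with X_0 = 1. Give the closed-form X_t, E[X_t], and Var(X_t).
X_t = 1 * exp((147/160) t + (3/4) B_t); E[X_t] = exp(6*t/5); Var(X_t) = exp(237*t/80) - exp(12*t/5)

For GBM dX = mu X dt + sigma X dB with X_0 = x_0, apply Itô to Y = log X: dY = (mu - sigma^2/2) dt + sigma dB, so Y_t = log(x_0) + (mu - sigma^2/2) t + sigma B_t and hence X_t = x_0 * exp((mu - sigma^2/2) t + sigma B_t).
With mu = 6/5, sigma = 3/4, x_0 = 1, this gives:
  X_t = 1 * exp((147/160) * t + (3/4) * B_t).
Since sigma*B_t ~ Normal(0, sigma^2 t), E[exp(sigma*B_t)] = exp(sigma^2 t / 2); so E[X_t] = x_0 * exp((mu - sigma^2/2) t) * exp(sigma^2 t / 2) = x_0 * exp(mu t) = exp(6*t/5).
Var(X_t) = E[X_t^2] - (E[X_t])^2 = x_0^2 * exp(2 mu t) * (exp(sigma^2 t) - 1) = exp(237*t/80) - exp(12*t/5).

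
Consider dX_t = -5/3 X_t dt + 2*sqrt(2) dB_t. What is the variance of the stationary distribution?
lim Var(X_t) = 12/5

The OU SDE dX = -theta X dt + sigma dB admits the integrating factor exp(theta t): d(exp(theta t) X_t) = sigma exp(theta t) dB_t. Integrating from 0 to t gives X_t = x_0 * exp(-theta t) + sigma * int_0^t exp(-theta (t-s)) dB_s for any initial x_0. The Itô integral has variance (by the Itô isometry) sigma^2 * int_0^t exp(-2 theta (t - s)) ds = sigma^2 * (1 - exp(-2 theta t)) / (2 theta), independent of x_0.
With theta = 5/3, sigma = 2*sqrt(2):
  Var(X_t) = (2*sqrt(2))^2 * (1 - exp(-2*5/3 t)) / (2 * 5/3) = 12/5 - 12*exp(-10*t/3)/5.
As t -> infinity, exp(-2*5/3 t) -> 0, so the stationary variance is sigma^2 / (2 theta) = 12/5.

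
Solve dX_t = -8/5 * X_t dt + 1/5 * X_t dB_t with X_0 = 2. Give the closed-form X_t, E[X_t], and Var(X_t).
X_t = 2 * exp((-81/50) t + (1/5) B_t); E[X_t] = 2*exp(-8*t/5); Var(X_t) = (4*exp(t/25) - 4)*exp(-16*t/5)

For GBM dX = mu X dt + sigma X dB with X_0 = x_0, apply Itô to Y = log X: dY = (mu - sigma^2/2) dt + sigma dB, so Y_t = log(x_0) + (mu - sigma^2/2) t + sigma B_t and hence X_t = x_0 * exp((mu - sigma^2/2) t + sigma B_t).
With mu = -8/5, sigma = 1/5, x_0 = 2, this gives:
  X_t = 2 * exp((-81/50) * t + (1/5) * B_t).
Since sigma*B_t ~ Normal(0, sigma^2 t), E[exp(sigma*B_t)] = exp(sigma^2 t / 2); so E[X_t] = x_0 * exp((mu - sigma^2/2) t) * exp(sigma^2 t / 2) = x_0 * exp(mu t) = 2*exp(-8*t/5).
Var(X_t) = E[X_t^2] - (E[X_t])^2 = x_0^2 * exp(2 mu t) * (exp(sigma^2 t) - 1) = (4*exp(t/25) - 4)*exp(-16*t/5).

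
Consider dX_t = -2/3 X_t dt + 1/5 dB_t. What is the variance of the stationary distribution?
lim Var(X_t) = 3/100

The OU SDE dX = -theta X dt + sigma dB admits the integrating factor exp(theta t): d(exp(theta t) X_t) = sigma exp(theta t) dB_t. Integrating from 0 to t gives X_t = x_0 * exp(-theta t) + sigma * int_0^t exp(-theta (t-s)) dB_s for any initial x_0. The Itô integral has variance (by the Itô isometry) sigma^2 * int_0^t exp(-2 theta (t - s)) ds = sigma^2 * (1 - exp(-2 theta t)) / (2 theta), independent of x_0.
With theta = 2/3, sigma = 1/5:
  Var(X_t) = (1/5)^2 * (1 - exp(-2*2/3 t)) / (2 * 2/3) = 3/100 - 3*exp(-4*t/3)/100.
As t -> infinity, exp(-2*2/3 t) -> 0, so the stationary variance is sigma^2 / (2 theta) = 3/100.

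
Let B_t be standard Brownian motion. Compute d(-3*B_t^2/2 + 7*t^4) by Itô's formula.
d(-3*B_t^2/2 + 7*t^4) = (28*t^3 - 3/2) dt + (-3*B_t) dB_t

Itô's formula for f(t, x): d f(t, B_t) = (f_t + (1/2) f_xx) dt + f_x dB_t. Compute partials of f(t, x) = 7*t^4 - 3*x^2/2:
  f_t(t,x)  = 28*t^3
  f_x(t,x)  = -3*x
  f_xx(t,x) = -3
Assemble drift = f_t + (1/2) f_xx = 28*t^3 - 3/2 and diffusion = f_x = -3*x. Substituting x = B_t:
  d(-3*B_t^2/2 + 7*t^4) = (28*t^3 - 3/2) dt + (-3*B_t) dB_t.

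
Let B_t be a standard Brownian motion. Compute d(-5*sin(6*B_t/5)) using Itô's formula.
d(-5*sin(6*B_t/5)) = (18*sin(6*B_t/5)/5) dt + (-6*cos(6*B_t/5)) dB_t

Itô's formula for f(B_t) gives d f(B_t) = f'(B_t) dB_t + (1/2) f''(B_t) dt. Compute derivatives of f(x) = -5*sin(6*x/5):
  f'(x)  = -6*cos(6*x/5)
  f''(x) = 36*sin(6*x/5)/5
Substitute x = B_t and multiply the f'' term by 1/2:
  drift     = (1/2) * (36*sin(6*x/5)/5) evaluated at B_t = 18*sin(6*B_t/5)/5
  diffusion = (-6*cos(6*x/5)) evaluated at B_t = -6*cos(6*B_t/5)
Therefore d(-5*sin(6*B_t/5)) = (18*sin(6*B_t/5)/5) dt + (-6*cos(6*B_t/5)) dB_t.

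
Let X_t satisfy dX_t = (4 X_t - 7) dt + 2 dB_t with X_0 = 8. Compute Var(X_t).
Var(X_t) = exp(8*t)/2 - 1/2

The variance V(t) = Var(X_t) satisfies V'(t) = 2 a V(t) + c^2 with V(0) = 0 (drift coefficient is linear in X, diffusion is constant). With a = 4, c = 2, the solution is
  V(t) = (c^2 / (2 a)) * (exp(2 a t) - 1)
       = (2^2 / (2*4)) * (exp(8 t) - 1)
       = exp(8*t)/2 - 1/2.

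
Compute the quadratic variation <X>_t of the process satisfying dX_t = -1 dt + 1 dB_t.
<X>_t = t

For an Itô process dX_t = a(t) dt + b(t) dB_t, the quadratic variation is <X>_t = int_0^t b(s)^2 ds (the drift term does not contribute). Here b(s) = 1, so
  b(s)^2 = 1.
Integrating from 0 to t:
  <X>_t = int_0^t (1) ds = t.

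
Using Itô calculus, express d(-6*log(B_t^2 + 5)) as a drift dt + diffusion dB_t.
d(-6*log(B_t^2 + 5)) = (6*(B_t^2 - 5)/(B_t^2 + 5)^2) dt + (-12*B_t/(B_t^2 + 5)) dB_t

Itô's formula for f(B_t) gives d f(B_t) = f'(B_t) dB_t + (1/2) f''(B_t) dt. Compute derivatives of f(x) = -6*log(x^2 + 5):
  f'(x)  = -12*x/(x^2 + 5)
  f''(x) = 12*(x^2 - 5)/(x^2 + 5)^2
Substitute x = B_t and multiply the f'' term by 1/2:
  drift     = (1/2) * (12*(x^2 - 5)/(x^2 + 5)^2) evaluated at B_t = 6*(B_t^2 - 5)/(B_t^2 + 5)^2
  diffusion = (-12*x/(x^2 + 5)) evaluated at B_t = -12*B_t/(B_t^2 + 5)
Therefore d(-6*log(B_t^2 + 5)) = (6*(B_t^2 - 5)/(B_t^2 + 5)^2) dt + (-12*B_t/(B_t^2 + 5)) dB_t.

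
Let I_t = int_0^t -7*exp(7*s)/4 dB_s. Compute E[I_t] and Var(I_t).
E[I_t] = 0; Var(I_t) = 7*exp(14*t)/32 - 7/32

The Itô integral of a deterministic integrand f(s) has mean 0 because each increment f(s) * (B_{s+ds} - B_s) has mean 0. By the Itô isometry:
  Var( int_0^t f(s) dB_s ) = E[ (int_0^t f(s) dB_s)^2 ] = int_0^t f(s)^2 ds.
Here f(s) = -7*exp(7*s)/4, so f(s)^2 = 49*exp(14*s)/16. Integrate:
  int_0^t (49*exp(14*s)/16) ds = 7*exp(14*t)/32 - 7/32.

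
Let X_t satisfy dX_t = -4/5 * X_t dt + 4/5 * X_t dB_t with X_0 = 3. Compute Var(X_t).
Var(X_t) = (9*exp(16*t/25) - 9)*exp(-8*t/5)

For GBM dX = mu X dt + sigma X dB with X_0 = x_0, apply Itô to Y = log X: dY = (mu - sigma^2/2) dt + sigma dB, so Y_t = log(x_0) + (mu - sigma^2/2) t + sigma B_t and hence X_t = x_0 * exp((mu - sigma^2/2) t + sigma B_t).
With mu = -4/5, sigma = 4/5, x_0 = 3, this gives:
  X_t = 3 * exp((-28/25) * t + (4/5) * B_t).
Since sigma*B_t ~ Normal(0, sigma^2 t), E[exp(sigma*B_t)] = exp(sigma^2 t / 2); so E[X_t] = x_0 * exp((mu - sigma^2/2) t) * exp(sigma^2 t / 2) = x_0 * exp(mu t) = 3*exp(-4*t/5).
Var(X_t) = E[X_t^2] - (E[X_t])^2 = x_0^2 * exp(2 mu t) * (exp(sigma^2 t) - 1) = (9*exp(16*t/25) - 9)*exp(-8*t/5).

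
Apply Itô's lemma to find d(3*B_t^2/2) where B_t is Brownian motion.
d(3*B_t^2/2) = (3/2) dt + (3*B_t) dB_t

Itô's formula for f(B_t) gives d f(B_t) = f'(B_t) dB_t + (1/2) f''(B_t) dt. Compute derivatives of f(x) = 3*x^2/2:
  f'(x)  = 3*x
  f''(x) = 3
Substitute x = B_t and multiply the f'' term by 1/2:
  drift     = (1/2) * (3) evaluated at B_t = 3/2
  diffusion = (3*x) evaluated at B_t = 3*B_t
Therefore d(3*B_t^2/2) = (3/2) dt + (3*B_t) dB_t.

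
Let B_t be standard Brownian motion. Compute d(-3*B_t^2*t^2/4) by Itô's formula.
d(-3*B_t^2*t^2/4) = (3*t*(-2*B_t^2 - t)/4) dt + (-3*B_t*t^2/2) dB_t

Itô's formula for f(t, x): d f(t, B_t) = (f_t + (1/2) f_xx) dt + f_x dB_t. Compute partials of f(t, x) = -3*t^2*x^2/4:
  f_t(t,x)  = -3*t*x^2/2
  f_x(t,x)  = -3*t^2*x/2
  f_xx(t,x) = -3*t^2/2
Assemble drift = f_t + (1/2) f_xx = 3*t*(-t - 2*x^2)/4 and diffusion = f_x = -3*t^2*x/2. Substituting x = B_t:
  d(-3*B_t^2*t^2/4) = (3*t*(-2*B_t^2 - t)/4) dt + (-3*B_t*t^2/2) dB_t.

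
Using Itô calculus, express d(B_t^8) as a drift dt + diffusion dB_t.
d(B_t^8) = (28*B_t^6) dt + (8*B_t^7) dB_t

Itô's formula for f(B_t) gives d f(B_t) = f'(B_t) dB_t + (1/2) f''(B_t) dt. Compute derivatives of f(x) = x^8:
  f'(x)  = 8*x^7
  f''(x) = 56*x^6
Substitute x = B_t and multiply the f'' term by 1/2:
  drift     = (1/2) * (56*x^6) evaluated at B_t = 28*B_t^6
  diffusion = (8*x^7) evaluated at B_t = 8*B_t^7
Therefore d(B_t^8) = (28*B_t^6) dt + (8*B_t^7) dB_t.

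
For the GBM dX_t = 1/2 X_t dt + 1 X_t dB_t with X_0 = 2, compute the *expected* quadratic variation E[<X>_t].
E[<X>_t] = 2*exp(2*t) - 2

<X>_t = int_0^t (1 * X_s)^2 ds. Taking expectation inside the integral: E[<X>_t] = 1^2 * int_0^t E[X_s^2] ds. For GBM, E[X_s^2] = x_0^2 * exp((2 mu + sigma^2) s). Integrating:
  E[<X>_t] = 1^2 * 2^2 * (exp((2*(1/2) + 1^2) t) - 1) / (2*(1/2) + 1^2)
           = 1^2 * 2^2 * (exp(2 t) - 1) / 2 = 2*exp(2*t) - 2.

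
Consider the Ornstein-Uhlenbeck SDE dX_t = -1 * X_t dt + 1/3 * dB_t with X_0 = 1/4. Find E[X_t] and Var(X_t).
E[X_t] = exp(-t)/4; Var(X_t) = 1/18 - exp(-2*t)/18

The OU SDE dX = -theta X dt + sigma dB admits the integrating factor exp(theta t): d(exp(theta t) X_t) = sigma exp(theta t) dB_t. Integrating from 0 to t:
  X_t = x_0 * exp(-theta t) + sigma * int_0^t exp(-theta (t-s)) dB_s.
The Itô integral has mean 0 and (by the Itô isometry) variance sigma^2 * int_0^t exp(-2 theta (t - s)) ds = sigma^2 * (1 - exp(-2 theta t)) / (2 theta).
With theta = 1, sigma = 1/3, x_0 = 1/4:
  E[X_t] = 1/4 * exp(-1 t) = exp(-t)/4
  Var(X_t) = (1/3)^2 * (1 - exp(-2*1 t)) / (2 * 1) = 1/18 - exp(-2*t)/18.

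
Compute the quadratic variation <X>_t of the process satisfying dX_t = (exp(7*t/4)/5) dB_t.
<X>_t = 2*exp(7*t/2)/175 - 2/175

For an Itô process dX_t = a(t) dt + b(t) dB_t, the quadratic variation is <X>_t = int_0^t b(s)^2 ds (the drift term does not contribute). Here b(s) = exp(7*s/4)/5, so
  b(s)^2 = exp(7*s/2)/25.
Integrating from 0 to t:
  <X>_t = int_0^t (exp(7*s/2)/25) ds = 2*exp(7*t/2)/175 - 2/175.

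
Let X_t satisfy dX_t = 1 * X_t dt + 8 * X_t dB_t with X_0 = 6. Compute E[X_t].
E[X_t] = 6*exp(t)

For GBM dX = mu X dt + sigma X dB with X_0 = x_0, apply Itô to Y = log X: dY = (mu - sigma^2/2) dt + sigma dB, so Y_t = log(x_0) + (mu - sigma^2/2) t + sigma B_t and hence X_t = x_0 * exp((mu - sigma^2/2) t + sigma B_t).
With mu = 1, sigma = 8, x_0 = 6, this gives:
  X_t = 6 * exp((-31) * t + (8) * B_t).
Since sigma*B_t ~ Normal(0, sigma^2 t), E[exp(sigma*B_t)] = exp(sigma^2 t / 2); so E[X_t] = x_0 * exp((mu - sigma^2/2) t) * exp(sigma^2 t / 2) = x_0 * exp(mu t) = 6*exp(t).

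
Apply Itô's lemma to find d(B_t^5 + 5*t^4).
d(B_t^5 + 5*t^4) = (10*B_t^3 + 20*t^3) dt + (5*B_t^4) dB_t

Itô's formula for f(t, x): d f(t, B_t) = (f_t + (1/2) f_xx) dt + f_x dB_t. Compute partials of f(t, x) = 5*t^4 + x^5:
  f_t(t,x)  = 20*t^3
  f_x(t,x)  = 5*x^4
  f_xx(t,x) = 20*x^3
Assemble drift = f_t + (1/2) f_xx = 20*t^3 + 10*x^3 and diffusion = f_x = 5*x^4. Substituting x = B_t:
  d(B_t^5 + 5*t^4) = (10*B_t^3 + 20*t^3) dt + (5*B_t^4) dB_t.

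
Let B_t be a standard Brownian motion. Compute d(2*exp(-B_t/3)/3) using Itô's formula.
d(2*exp(-B_t/3)/3) = (exp(-B_t/3)/27) dt + (-2*exp(-B_t/3)/9) dB_t

Itô's formula for f(B_t) gives d f(B_t) = f'(B_t) dB_t + (1/2) f''(B_t) dt. Compute derivatives of f(x) = 2*exp(-x/3)/3:
  f'(x)  = -2*exp(-x/3)/9
  f''(x) = 2*exp(-x/3)/27
Substitute x = B_t and multiply the f'' term by 1/2:
  drift     = (1/2) * (2*exp(-x/3)/27) evaluated at B_t = exp(-B_t/3)/27
  diffusion = (-2*exp(-x/3)/9) evaluated at B_t = -2*exp(-B_t/3)/9
Therefore d(2*exp(-B_t/3)/3) = (exp(-B_t/3)/27) dt + (-2*exp(-B_t/3)/9) dB_t.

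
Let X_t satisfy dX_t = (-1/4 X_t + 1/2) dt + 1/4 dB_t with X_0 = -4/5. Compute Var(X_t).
Var(X_t) = 1/8 - exp(-t/2)/8

The variance V(t) = Var(X_t) satisfies V'(t) = 2 a V(t) + c^2 with V(0) = 0 (drift coefficient is linear in X, diffusion is constant). With a = -1/4, c = 1/4, the solution is
  V(t) = (c^2 / (2 a)) * (exp(2 a t) - 1)
       = ((1/4)^2 / (2*(-1/4))) * (exp((-1/2) t) - 1)
       = 1/8 - exp(-t/2)/8.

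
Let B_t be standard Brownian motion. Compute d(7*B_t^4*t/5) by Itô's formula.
d(7*B_t^4*t/5) = (7*B_t^2*(B_t^2 + 6*t)/5) dt + (28*B_t^3*t/5) dB_t

Itô's formula for f(t, x): d f(t, B_t) = (f_t + (1/2) f_xx) dt + f_x dB_t. Compute partials of f(t, x) = 7*t*x^4/5:
  f_t(t,x)  = 7*x^4/5
  f_x(t,x)  = 28*t*x^3/5
  f_xx(t,x) = 84*t*x^2/5
Assemble drift = f_t + (1/2) f_xx = 7*x^2*(6*t + x^2)/5 and diffusion = f_x = 28*t*x^3/5. Substituting x = B_t:
  d(7*B_t^4*t/5) = (7*B_t^2*(B_t^2 + 6*t)/5) dt + (28*B_t^3*t/5) dB_t.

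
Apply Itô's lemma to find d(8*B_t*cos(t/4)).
d(8*B_t*cos(t/4)) = (-2*B_t*sin(t/4)) dt + (8*cos(t/4)) dB_t

Itô's formula for f(t, x): d f(t, B_t) = (f_t + (1/2) f_xx) dt + f_x dB_t. Compute partials of f(t, x) = 8*x*cos(t/4):
  f_t(t,x)  = -2*x*sin(t/4)
  f_x(t,x)  = 8*cos(t/4)
  f_xx(t,x) = 0
Assemble drift = f_t + (1/2) f_xx = -2*x*sin(t/4) and diffusion = f_x = 8*cos(t/4). Substituting x = B_t:
  d(8*B_t*cos(t/4)) = (-2*B_t*sin(t/4)) dt + (8*cos(t/4)) dB_t.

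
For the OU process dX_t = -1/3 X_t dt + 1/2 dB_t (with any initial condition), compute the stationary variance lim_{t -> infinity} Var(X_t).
lim Var(X_t) = 3/8

The OU SDE dX = -theta X dt + sigma dB admits the integrating factor exp(theta t): d(exp(theta t) X_t) = sigma exp(theta t) dB_t. Integrating from 0 to t gives X_t = x_0 * exp(-theta t) + sigma * int_0^t exp(-theta (t-s)) dB_s for any initial x_0. The Itô integral has variance (by the Itô isometry) sigma^2 * int_0^t exp(-2 theta (t - s)) ds = sigma^2 * (1 - exp(-2 theta t)) / (2 theta), independent of x_0.
With theta = 1/3, sigma = 1/2:
  Var(X_t) = (1/2)^2 * (1 - exp(-2*1/3 t)) / (2 * 1/3) = 3/8 - 3*exp(-2*t/3)/8.
As t -> infinity, exp(-2*1/3 t) -> 0, so the stationary variance is sigma^2 / (2 theta) = 3/8.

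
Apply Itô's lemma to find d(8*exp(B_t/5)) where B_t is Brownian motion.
d(8*exp(B_t/5)) = (4*exp(B_t/5)/25) dt + (8*exp(B_t/5)/5) dB_t

Itô's formula for f(B_t) gives d f(B_t) = f'(B_t) dB_t + (1/2) f''(B_t) dt. Compute derivatives of f(x) = 8*exp(x/5):
  f'(x)  = 8*exp(x/5)/5
  f''(x) = 8*exp(x/5)/25
Substitute x = B_t and multiply the f'' term by 1/2:
  drift     = (1/2) * (8*exp(x/5)/25) evaluated at B_t = 4*exp(B_t/5)/25
  diffusion = (8*exp(x/5)/5) evaluated at B_t = 8*exp(B_t/5)/5
Therefore d(8*exp(B_t/5)) = (4*exp(B_t/5)/25) dt + (8*exp(B_t/5)/5) dB_t.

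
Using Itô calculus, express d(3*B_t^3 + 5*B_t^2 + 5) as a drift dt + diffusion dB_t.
d(3*B_t^3 + 5*B_t^2 + 5) = (9*B_t + 5) dt + (B_t*(9*B_t + 10)) dB_t

Itô's formula for f(B_t) gives d f(B_t) = f'(B_t) dB_t + (1/2) f''(B_t) dt. Compute derivatives of f(x) = 3*x^3 + 5*x^2 + 5:
  f'(x)  = x*(9*x + 10)
  f''(x) = 18*x + 10
Substitute x = B_t and multiply the f'' term by 1/2:
  drift     = (1/2) * (18*x + 10) evaluated at B_t = 9*B_t + 5
  diffusion = (x*(9*x + 10)) evaluated at B_t = B_t*(9*B_t + 10)
Therefore d(3*B_t^3 + 5*B_t^2 + 5) = (9*B_t + 5) dt + (B_t*(9*B_t + 10)) dB_t.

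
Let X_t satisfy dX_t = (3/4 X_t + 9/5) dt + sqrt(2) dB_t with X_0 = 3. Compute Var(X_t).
Var(X_t) = 4*exp(3*t/2)/3 - 4/3

The variance V(t) = Var(X_t) satisfies V'(t) = 2 a V(t) + c^2 with V(0) = 0 (drift coefficient is linear in X, diffusion is constant). With a = 3/4, c = sqrt(2), the solution is
  V(t) = (c^2 / (2 a)) * (exp(2 a t) - 1)
       = (sqrt(2)^2 / (2*(3/4))) * (exp((3/2) t) - 1)
       = 4*exp(3*t/2)/3 - 4/3.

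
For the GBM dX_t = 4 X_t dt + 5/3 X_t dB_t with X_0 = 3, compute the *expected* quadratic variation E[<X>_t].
E[<X>_t] = 225*exp(97*t/9)/97 - 225/97

<X>_t = int_0^t ((5/3) * X_s)^2 ds. Taking expectation inside the integral: E[<X>_t] = (5/3)^2 * int_0^t E[X_s^2] ds. For GBM, E[X_s^2] = x_0^2 * exp((2 mu + sigma^2) s). Integrating:
  E[<X>_t] = (5/3)^2 * 3^2 * (exp((2*4 + (5/3)^2) t) - 1) / (2*4 + (5/3)^2)
           = (5/3)^2 * 3^2 * (exp((97/9) t) - 1) / (97/9) = 225*exp(97*t/9)/97 - 225/97.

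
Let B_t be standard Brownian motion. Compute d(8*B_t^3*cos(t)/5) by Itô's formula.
d(8*B_t^3*cos(t)/5) = (8*B_t*(-B_t^2*sin(t) + 3*cos(t))/5) dt + (24*B_t^2*cos(t)/5) dB_t

Itô's formula for f(t, x): d f(t, B_t) = (f_t + (1/2) f_xx) dt + f_x dB_t. Compute partials of f(t, x) = 8*x^3*cos(t)/5:
  f_t(t,x)  = -8*x^3*sin(t)/5
  f_x(t,x)  = 24*x^2*cos(t)/5
  f_xx(t,x) = 48*x*cos(t)/5
Assemble drift = f_t + (1/2) f_xx = 8*x*(-x^2*sin(t) + 3*cos(t))/5 and diffusion = f_x = 24*x^2*cos(t)/5. Substituting x = B_t:
  d(8*B_t^3*cos(t)/5) = (8*B_t*(-B_t^2*sin(t) + 3*cos(t))/5) dt + (24*B_t^2*cos(t)/5) dB_t.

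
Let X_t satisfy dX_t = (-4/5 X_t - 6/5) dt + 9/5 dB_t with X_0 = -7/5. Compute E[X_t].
E[X_t] = -3/2 + exp(-4*t/5)/10

Taking expectations and using E[dB_t] = 0, the mean m(t) = E[X_t] satisfies the ODE m'(t) = a m(t) + b with m(0) = x_0. With a = -4/5, b = -6/5, x_0 = -7/5, the solution is
  m(t) = x_0 * exp(a t) + (b/a) * (exp(a t) - 1)
       = (-7/5) * exp((-4/5) t) + ((-6/5)/(-4/5)) * (exp((-4/5) t) - 1)
       = -3/2 + exp(-4*t/5)/10.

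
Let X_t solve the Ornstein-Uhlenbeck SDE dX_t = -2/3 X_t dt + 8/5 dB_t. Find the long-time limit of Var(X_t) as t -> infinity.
lim Var(X_t) = 48/25

The OU SDE dX = -theta X dt + sigma dB admits the integrating factor exp(theta t): d(exp(theta t) X_t) = sigma exp(theta t) dB_t. Integrating from 0 to t gives X_t = x_0 * exp(-theta t) + sigma * int_0^t exp(-theta (t-s)) dB_s for any initial x_0. The Itô integral has variance (by the Itô isometry) sigma^2 * int_0^t exp(-2 theta (t - s)) ds = sigma^2 * (1 - exp(-2 theta t)) / (2 theta), independent of x_0.
With theta = 2/3, sigma = 8/5:
  Var(X_t) = (8/5)^2 * (1 - exp(-2*2/3 t)) / (2 * 2/3) = 48/25 - 48*exp(-4*t/3)/25.
As t -> infinity, exp(-2*2/3 t) -> 0, so the stationary variance is sigma^2 / (2 theta) = 48/25.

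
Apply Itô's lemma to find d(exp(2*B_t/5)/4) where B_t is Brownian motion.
d(exp(2*B_t/5)/4) = (exp(2*B_t/5)/50) dt + (exp(2*B_t/5)/10) dB_t

Itô's formula for f(B_t) gives d f(B_t) = f'(B_t) dB_t + (1/2) f''(B_t) dt. Compute derivatives of f(x) = exp(2*x/5)/4:
  f'(x)  = exp(2*x/5)/10
  f''(x) = exp(2*x/5)/25
Substitute x = B_t and multiply the f'' term by 1/2:
  drift     = (1/2) * (exp(2*x/5)/25) evaluated at B_t = exp(2*B_t/5)/50
  diffusion = (exp(2*x/5)/10) evaluated at B_t = exp(2*B_t/5)/10
Therefore d(exp(2*B_t/5)/4) = (exp(2*B_t/5)/50) dt + (exp(2*B_t/5)/10) dB_t.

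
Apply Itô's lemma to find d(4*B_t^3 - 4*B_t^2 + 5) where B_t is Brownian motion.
d(4*B_t^3 - 4*B_t^2 + 5) = (12*B_t - 4) dt + (4*B_t*(3*B_t - 2)) dB_t

Itô's formula for f(B_t) gives d f(B_t) = f'(B_t) dB_t + (1/2) f''(B_t) dt. Compute derivatives of f(x) = 4*x^3 - 4*x^2 + 5:
  f'(x)  = 4*x*(3*x - 2)
  f''(x) = 24*x - 8
Substitute x = B_t and multiply the f'' term by 1/2:
  drift     = (1/2) * (24*x - 8) evaluated at B_t = 12*B_t - 4
  diffusion = (4*x*(3*x - 2)) evaluated at B_t = 4*B_t*(3*B_t - 2)
Therefore d(4*B_t^3 - 4*B_t^2 + 5) = (12*B_t - 4) dt + (4*B_t*(3*B_t - 2)) dB_t.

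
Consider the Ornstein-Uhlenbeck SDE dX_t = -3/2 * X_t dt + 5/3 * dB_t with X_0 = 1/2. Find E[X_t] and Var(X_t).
E[X_t] = exp(-3*t/2)/2; Var(X_t) = 25/27 - 25*exp(-3*t)/27

The OU SDE dX = -theta X dt + sigma dB admits the integrating factor exp(theta t): d(exp(theta t) X_t) = sigma exp(theta t) dB_t. Integrating from 0 to t:
  X_t = x_0 * exp(-theta t) + sigma * int_0^t exp(-theta (t-s)) dB_s.
The Itô integral has mean 0 and (by the Itô isometry) variance sigma^2 * int_0^t exp(-2 theta (t - s)) ds = sigma^2 * (1 - exp(-2 theta t)) / (2 theta).
With theta = 3/2, sigma = 5/3, x_0 = 1/2:
  E[X_t] = 1/2 * exp(-3/2 t) = exp(-3*t/2)/2
  Var(X_t) = (5/3)^2 * (1 - exp(-2*3/2 t)) / (2 * 3/2) = 25/27 - 25*exp(-3*t)/27.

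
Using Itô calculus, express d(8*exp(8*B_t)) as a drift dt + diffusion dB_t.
d(8*exp(8*B_t)) = (256*exp(8*B_t)) dt + (64*exp(8*B_t)) dB_t

Itô's formula for f(B_t) gives d f(B_t) = f'(B_t) dB_t + (1/2) f''(B_t) dt. Compute derivatives of f(x) = 8*exp(8*x):
  f'(x)  = 64*exp(8*x)
  f''(x) = 512*exp(8*x)
Substitute x = B_t and multiply the f'' term by 1/2:
  drift     = (1/2) * (512*exp(8*x)) evaluated at B_t = 256*exp(8*B_t)
  diffusion = (64*exp(8*x)) evaluated at B_t = 64*exp(8*B_t)
Therefore d(8*exp(8*B_t)) = (256*exp(8*B_t)) dt + (64*exp(8*B_t)) dB_t.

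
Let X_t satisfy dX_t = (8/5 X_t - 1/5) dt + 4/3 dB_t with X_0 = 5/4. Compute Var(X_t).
Var(X_t) = 5*exp(16*t/5)/9 - 5/9

The variance V(t) = Var(X_t) satisfies V'(t) = 2 a V(t) + c^2 with V(0) = 0 (drift coefficient is linear in X, diffusion is constant). With a = 8/5, c = 4/3, the solution is
  V(t) = (c^2 / (2 a)) * (exp(2 a t) - 1)
       = ((4/3)^2 / (2*(8/5))) * (exp((16/5) t) - 1)
       = 5*exp(16*t/5)/9 - 5/9.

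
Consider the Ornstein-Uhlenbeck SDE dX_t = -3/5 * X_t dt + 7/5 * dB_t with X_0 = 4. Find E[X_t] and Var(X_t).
E[X_t] = 4*exp(-3*t/5); Var(X_t) = 49/30 - 49*exp(-6*t/5)/30

The OU SDE dX = -theta X dt + sigma dB admits the integrating factor exp(theta t): d(exp(theta t) X_t) = sigma exp(theta t) dB_t. Integrating from 0 to t:
  X_t = x_0 * exp(-theta t) + sigma * int_0^t exp(-theta (t-s)) dB_s.
The Itô integral has mean 0 and (by the Itô isometry) variance sigma^2 * int_0^t exp(-2 theta (t - s)) ds = sigma^2 * (1 - exp(-2 theta t)) / (2 theta).
With theta = 3/5, sigma = 7/5, x_0 = 4:
  E[X_t] = 4 * exp(-3/5 t) = 4*exp(-3*t/5)
  Var(X_t) = (7/5)^2 * (1 - exp(-2*3/5 t)) / (2 * 3/5) = 49/30 - 49*exp(-6*t/5)/30.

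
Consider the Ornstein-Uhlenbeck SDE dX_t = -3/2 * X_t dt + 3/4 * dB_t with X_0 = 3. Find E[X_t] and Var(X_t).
E[X_t] = 3*exp(-3*t/2); Var(X_t) = 3/16 - 3*exp(-3*t)/16

The OU SDE dX = -theta X dt + sigma dB admits the integrating factor exp(theta t): d(exp(theta t) X_t) = sigma exp(theta t) dB_t. Integrating from 0 to t:
  X_t = x_0 * exp(-theta t) + sigma * int_0^t exp(-theta (t-s)) dB_s.
The Itô integral has mean 0 and (by the Itô isometry) variance sigma^2 * int_0^t exp(-2 theta (t - s)) ds = sigma^2 * (1 - exp(-2 theta t)) / (2 theta).
With theta = 3/2, sigma = 3/4, x_0 = 3:
  E[X_t] = 3 * exp(-3/2 t) = 3*exp(-3*t/2)
  Var(X_t) = (3/4)^2 * (1 - exp(-2*3/2 t)) / (2 * 3/2) = 3/16 - 3*exp(-3*t)/16.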